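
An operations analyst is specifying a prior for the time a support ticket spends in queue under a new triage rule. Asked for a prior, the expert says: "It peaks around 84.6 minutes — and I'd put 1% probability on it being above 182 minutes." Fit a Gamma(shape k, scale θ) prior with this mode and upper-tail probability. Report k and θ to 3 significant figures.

k ≈ 9.25, θ ≈ 10.3

Gamma(k,θ) with k>1 has mode (k−1)θ, so θ = 84.6/(k−1).
Need P(X < 182) = 0.99 with θ tied to k this way. Start at k = 2, θ = 84.6: P(X<182) ≈ 0.633.
Too low — raise k to concentrate. Iterating converges to k ≈ 9.25.
Then θ = 84.6/(9.25−1) ≈ 10.3.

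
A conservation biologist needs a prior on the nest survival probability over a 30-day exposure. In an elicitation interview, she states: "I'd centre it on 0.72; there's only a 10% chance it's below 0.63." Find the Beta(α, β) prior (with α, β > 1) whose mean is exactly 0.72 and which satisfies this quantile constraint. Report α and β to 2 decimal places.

α ≈ 30.54, β ≈ 11.88

With mean 0.72 fixed, write α = 0.72s, β = 0.28s where s = α+β.
Need P(θ < 0.63) = 0.1 under Beta(0.72s, 0.28s). Normal approximation: (q−m)/√(m(1−m)/s) ≈ z_{0.1} = -1.28, so s ≈ 0.72·0.28·(-1.28)²/(0.63−0.72)² = 40.9.
At s = 40.9: P(θ<0.63) ≈ 0.104. Adjusting to match 0.1 gives s ≈ 42.42.
So α = 0.72·42.42 ≈ 30.54, β = 0.28·42.42 ≈ 11.88.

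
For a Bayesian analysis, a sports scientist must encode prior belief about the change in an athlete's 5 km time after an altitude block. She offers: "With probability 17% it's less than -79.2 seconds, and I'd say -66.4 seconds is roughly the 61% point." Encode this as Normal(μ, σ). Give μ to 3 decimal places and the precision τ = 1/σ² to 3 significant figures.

For Normal(μ,σ), the p-quantile is μ + z_p·σ. Here z_{0.17} = -0.9542, z_{0.61} = 0.2793.
So -79.2 = μ − 0.9542σ and -66.4 = μ + 0.2793σ.
Subtracting: σ = (-66.4 − -79.2)/(0.2793 − (-0.9542)) = 10.377.
Then μ = -79.2 − (-0.9542)·10.377 = -69.299.
Precision τ = 1/σ² = 1/10.38² = 0.00929.

μ = -69.299, τ = 0.00929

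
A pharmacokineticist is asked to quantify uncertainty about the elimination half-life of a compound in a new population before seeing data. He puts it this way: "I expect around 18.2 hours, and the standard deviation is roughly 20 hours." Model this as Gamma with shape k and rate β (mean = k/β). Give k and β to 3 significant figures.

k ≈ 0.828, β ≈ 0.0455

For Gamma(k, rate β): mean = k/β, variance = k/β², so CV = 1/√k.
CV = SD/mean = 20/18.2 = 1.099, hence k = 1/CV² = 0.828.
Then β = k/mean = 0.828/18.2 = 0.0455.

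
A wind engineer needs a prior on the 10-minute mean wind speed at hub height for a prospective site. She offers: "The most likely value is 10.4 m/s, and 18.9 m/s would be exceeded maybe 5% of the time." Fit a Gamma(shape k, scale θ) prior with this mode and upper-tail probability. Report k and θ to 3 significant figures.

k ≈ 8.81, θ ≈ 1.33

Gamma(k,θ) with k>1 has mode (k−1)θ, so θ = 10.4/(k−1).
Need P(X < 18.9) = 0.95 with θ tied to k this way. Start at k = 2, θ = 10.4: P(X<18.9) ≈ 0.542.
Too low — raise k to concentrate. Iterating converges to k ≈ 8.81.
Then θ = 10.4/(8.81−1) ≈ 1.33.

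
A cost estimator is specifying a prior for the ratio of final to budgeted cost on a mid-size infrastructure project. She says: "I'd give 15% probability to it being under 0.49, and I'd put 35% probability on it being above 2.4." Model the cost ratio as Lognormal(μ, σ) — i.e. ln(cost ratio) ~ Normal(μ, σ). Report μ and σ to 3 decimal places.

μ ≈ 0.445, σ ≈ 1.118

If T ~ Lognormal(μ,σ) then ln T ~ Normal(μ,σ), so the p-quantile of ln T is μ + z_p·σ.
ln(0.49) = -0.7133 and ln(2.4) = 0.8755; z_{0.15} = -1.036, z_{0.65} = 0.3853.
σ = (0.8755 − -0.7133)/(0.3853 − (-1.036)) = 1.118.
μ = -0.7133 − (-1.036)·1.118 = 0.445.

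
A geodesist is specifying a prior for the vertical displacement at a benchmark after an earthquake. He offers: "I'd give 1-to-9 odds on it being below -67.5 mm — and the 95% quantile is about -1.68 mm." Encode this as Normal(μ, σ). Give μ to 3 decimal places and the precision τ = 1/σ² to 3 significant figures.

μ = -38.676, τ = 0.00198

The p-quantile of Normal(μ,σ) is μ + z_p·σ, with z_{0.1} = -1.282 and z_{0.95} = 1.645.
Eliminate σ: μ = (z₂·x₁ − z₁·x₂)/(z₂ − z₁) = (1.645·-67.5 − (-1.282)·-1.68)/2.926 = -38.676.
Then σ = (x₂ − x₁)/(z₂ − z₁) = (-1.68 − -67.5)/2.926 = 22.492.
Precision τ = 1/σ² = 1/22.49² = 0.00198.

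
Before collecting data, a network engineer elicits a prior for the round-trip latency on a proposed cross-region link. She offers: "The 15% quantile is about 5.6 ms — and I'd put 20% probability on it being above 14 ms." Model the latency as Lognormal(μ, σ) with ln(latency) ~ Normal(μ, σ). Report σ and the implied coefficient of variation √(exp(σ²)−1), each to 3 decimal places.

If T ~ Lognormal(μ,σ) then ln T ~ Normal(μ,σ), so the p-quantile of ln T is μ + z_p·σ.
ln(5.6) = 1.723 and ln(14) = 2.639; z_{0.15} = -1.036, z_{0.8} = 0.8416.
σ = (2.639 − 1.723)/(0.8416 − (-1.036)) = 0.488.
μ = 1.723 − (-1.036)·0.488 = 2.228.
CV = √(exp(σ²)−1) = √(exp(0.2380)−1) = 0.518.

σ ≈ 0.488, CV ≈ 0.518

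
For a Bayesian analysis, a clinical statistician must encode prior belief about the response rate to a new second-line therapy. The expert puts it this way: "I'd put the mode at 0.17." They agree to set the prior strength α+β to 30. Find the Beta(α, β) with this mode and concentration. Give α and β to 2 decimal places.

For α,β > 1 the Beta mode is (α−1)/(α+β−2). With α+β = 30, the mode is (α−1)/28.
Set (α−1)/28 = 0.17 → α = 1 + 0.17·28 = 5.76.
β = 30 − α = 24.24.

α = 5.76, β = 24.24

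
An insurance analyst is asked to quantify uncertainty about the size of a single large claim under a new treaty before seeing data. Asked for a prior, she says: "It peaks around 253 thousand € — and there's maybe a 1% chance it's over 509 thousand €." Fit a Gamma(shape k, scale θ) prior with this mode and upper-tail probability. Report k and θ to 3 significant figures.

Gamma(k,θ) with k>1 has mode (k−1)θ, so θ = 253/(k−1).
Need P(X < 509) = 0.99 with θ tied to k this way. Start at k = 2, θ = 253: P(X<509) ≈ 0.597.
Too low — raise k to concentrate. Iterating converges to k ≈ 11.
Then θ = 253/(11−1) ≈ 25.2.

k ≈ 11, θ ≈ 25.2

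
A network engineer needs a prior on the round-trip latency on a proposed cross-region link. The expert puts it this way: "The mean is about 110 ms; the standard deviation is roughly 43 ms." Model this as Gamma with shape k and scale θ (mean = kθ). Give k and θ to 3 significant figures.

For Gamma(k, scale θ): mean = kθ, variance = kθ², so CV = 1/√k.
CV = SD/mean = 43/110 = 0.3909, hence k = 1/CV² = 6.54.
Then θ = mean/k = 110/6.54 = 16.8.

k ≈ 6.54, θ ≈ 16.8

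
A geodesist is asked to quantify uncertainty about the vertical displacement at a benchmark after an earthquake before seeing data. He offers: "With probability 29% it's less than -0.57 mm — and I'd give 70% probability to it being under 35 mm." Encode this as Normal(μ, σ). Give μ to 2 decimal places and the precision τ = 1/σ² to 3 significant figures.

For Normal(μ,σ), the p-quantile is μ + z_p·σ. Here z_{0.29} = -0.5534, z_{0.7} = 0.5244.
So -0.57 = μ − 0.5534σ and 35 = μ + 0.5244σ.
Subtracting: σ = (35 − -0.57)/(0.5244 − (-0.5534)) = 33.00.
Then μ = -0.57 − (-0.5534)·33.00 = 17.69.
Precision τ = 1/σ² = 1/33² = 0.000918.

μ = 17.69, τ = 0.000918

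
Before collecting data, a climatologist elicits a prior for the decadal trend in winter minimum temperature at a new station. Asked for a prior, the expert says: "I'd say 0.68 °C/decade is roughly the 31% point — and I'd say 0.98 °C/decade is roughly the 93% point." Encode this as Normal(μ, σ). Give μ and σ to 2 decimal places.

μ = 0.76, σ = 0.15

For Normal(μ,σ), the p-quantile is μ + z_p·σ. Here z_{0.31} = -0.4959, z_{0.93} = 1.476.
So 0.68 = μ − 0.4959σ and 0.98 = μ + 1.476σ.
Subtracting: σ = (0.98 − 0.68)/(1.476 − (-0.4959)) = 0.15.
Then μ = 0.68 − (-0.4959)·0.15 = 0.76.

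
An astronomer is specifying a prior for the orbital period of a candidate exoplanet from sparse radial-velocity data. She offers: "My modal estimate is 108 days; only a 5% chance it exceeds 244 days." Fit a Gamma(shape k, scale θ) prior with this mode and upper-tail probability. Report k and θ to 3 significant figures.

Gamma(k,θ) with k>1 has mode (k−1)θ, so θ = 108/(k−1).
Need P(X < 244) = 0.95 with θ tied to k this way. Start at k = 2, θ = 108: P(X<244) ≈ 0.660.
Too low — raise k to concentrate. Iterating converges to k ≈ 5.13.
Then θ = 108/(5.13−1) ≈ 26.1.

k ≈ 5.13, θ ≈ 26.1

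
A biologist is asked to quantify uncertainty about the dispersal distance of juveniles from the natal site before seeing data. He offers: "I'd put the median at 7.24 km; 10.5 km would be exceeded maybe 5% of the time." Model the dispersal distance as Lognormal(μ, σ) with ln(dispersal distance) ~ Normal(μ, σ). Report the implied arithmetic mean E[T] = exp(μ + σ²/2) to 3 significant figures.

E[T] ≈ 7.43 km

If T ~ Lognormal(μ,σ) then ln T ~ Normal(μ,σ), so the p-quantile of ln T is μ + z_p·σ.
ln(7.24) = 1.98 and ln(10.5) = 2.351; z_{0.5} = 0, z_{0.95} = 1.645.
σ = (2.351 − 1.98)/(1.645 − (0)) = 0.226.
μ = 1.98 − (0)·0.226 = 1.980.
E[T] = exp(μ + σ²/2) = exp(1.980 + 0.0255) = 7.43 km.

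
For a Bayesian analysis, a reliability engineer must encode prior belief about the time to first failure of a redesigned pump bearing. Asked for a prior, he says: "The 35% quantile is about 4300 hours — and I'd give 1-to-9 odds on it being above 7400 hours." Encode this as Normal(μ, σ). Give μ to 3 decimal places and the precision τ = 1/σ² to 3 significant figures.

The p-quantile of Normal(μ,σ) is μ + z_p·σ, with z_{0.35} = -0.3853 and z_{0.9} = 1.282.
Eliminate σ: μ = (z₂·x₁ − z₁·x₂)/(z₂ − z₁) = (1.282·4300 − (-0.3853)·7400)/1.667 = 5016.608.
Then σ = (x₂ − x₁)/(z₂ − z₁) = (7400 − 4300)/1.667 = 1859.771.
Precision τ = 1/σ² = 1/1860² = 2.89e-07.

μ = 5016.608, τ = 2.89e-07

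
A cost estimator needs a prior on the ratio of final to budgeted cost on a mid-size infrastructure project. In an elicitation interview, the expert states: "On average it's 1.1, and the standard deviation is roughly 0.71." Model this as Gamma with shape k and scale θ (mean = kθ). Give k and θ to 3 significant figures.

For Gamma(k, scale θ): mean = kθ, variance = kθ², so CV = 1/√k.
CV = SD/mean = 0.71/1.1 = 0.6455, hence k = 1/CV² = 2.4.
Then θ = mean/k = 1.1/2.4 = 0.458.

k ≈ 2.4, θ ≈ 0.458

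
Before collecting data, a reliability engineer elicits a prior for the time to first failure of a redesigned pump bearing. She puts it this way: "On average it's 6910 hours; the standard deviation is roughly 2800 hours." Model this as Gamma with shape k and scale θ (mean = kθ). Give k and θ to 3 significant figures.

k ≈ 6.09, θ ≈ 1130

For Gamma(k, scale θ): mean = kθ, variance = kθ², so CV = 1/√k.
CV = SD/mean = 2800/6910 = 0.4052, hence k = 1/CV² = 6.09.
Then θ = mean/k = 6910/6.09 = 1130.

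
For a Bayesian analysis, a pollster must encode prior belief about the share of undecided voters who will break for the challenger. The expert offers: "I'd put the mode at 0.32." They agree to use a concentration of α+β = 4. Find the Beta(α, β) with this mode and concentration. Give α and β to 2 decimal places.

For α,β > 1 the Beta mode is (α−1)/(α+β−2). With α+β = 4, the mode is (α−1)/2.
Set (α−1)/2 = 0.32 → α = 1 + 0.32·2 = 1.64.
β = 4 − α = 2.36.

α = 1.64, β = 2.36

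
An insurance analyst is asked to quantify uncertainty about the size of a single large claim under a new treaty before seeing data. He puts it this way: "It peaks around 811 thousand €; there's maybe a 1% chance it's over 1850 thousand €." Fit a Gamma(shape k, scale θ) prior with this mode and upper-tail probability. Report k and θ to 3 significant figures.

k ≈ 8.04, θ ≈ 115

Gamma(k,θ) with k>1 has mode (k−1)θ, so θ = 811/(k−1).
Need P(X < 1850) = 0.99 with θ tied to k this way. Start at k = 2, θ = 811: P(X<1850) ≈ 0.665.
Too low — raise k to concentrate. Iterating converges to k ≈ 8.04.
Then θ = 811/(8.04−1) ≈ 115.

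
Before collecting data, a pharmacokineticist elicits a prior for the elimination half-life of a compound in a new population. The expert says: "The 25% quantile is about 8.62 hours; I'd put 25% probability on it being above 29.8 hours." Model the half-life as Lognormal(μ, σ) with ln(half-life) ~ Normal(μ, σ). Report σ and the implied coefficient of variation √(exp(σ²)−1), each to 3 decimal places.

σ ≈ 0.920, CV ≈ 1.153

If T ~ Lognormal(μ,σ) then ln T ~ Normal(μ,σ), so the p-quantile of ln T is μ + z_p·σ.
ln(8.62) = 2.154 and ln(29.8) = 3.395; z_{0.25} = -0.6745, z_{0.75} = 0.6745.
σ = (3.395 − 2.154)/(0.6745 − (-0.6745)) = 0.920.
μ = 2.154 − (-0.6745)·0.920 = 2.774.
CV = √(exp(σ²)−1) = √(exp(0.8455)−1) = 1.153.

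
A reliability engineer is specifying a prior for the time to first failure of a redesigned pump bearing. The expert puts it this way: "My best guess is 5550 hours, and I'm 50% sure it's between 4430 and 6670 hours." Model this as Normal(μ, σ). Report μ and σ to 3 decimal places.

μ = 5550.000, σ = 1660.514

A symmetric 50% interval runs μ ± z·σ with z = 0.6745.
Half-width = 1120, so σ = 1120/0.6745 = 1660.514.
μ is the stated best guess, 5550.000.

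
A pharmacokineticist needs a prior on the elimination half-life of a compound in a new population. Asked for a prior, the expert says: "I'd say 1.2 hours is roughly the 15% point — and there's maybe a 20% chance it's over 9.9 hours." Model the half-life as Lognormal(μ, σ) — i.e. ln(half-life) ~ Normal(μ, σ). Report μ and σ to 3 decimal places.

If T ~ Lognormal(μ,σ) then ln T ~ Normal(μ,σ), so the p-quantile of ln T is μ + z_p·σ.
ln(1.2) = 0.1823 and ln(9.9) = 2.293; z_{0.15} = -1.036, z_{0.8} = 0.8416.
σ = (2.293 − 0.1823)/(0.8416 − (-1.036)) = 1.124.
μ = 0.1823 − (-1.036)·1.124 = 1.347.

μ ≈ 1.347, σ ≈ 1.124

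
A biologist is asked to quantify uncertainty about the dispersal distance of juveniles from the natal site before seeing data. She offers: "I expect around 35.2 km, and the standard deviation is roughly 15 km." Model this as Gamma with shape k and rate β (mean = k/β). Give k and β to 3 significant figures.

For Gamma(k, rate β): mean = k/β, variance = k/β², so CV = 1/√k.
CV = SD/mean = 15/35.2 = 0.4261, hence k = 1/CV² = 5.51.
Then β = k/mean = 5.51/35.2 = 0.156.

k ≈ 5.51, β ≈ 0.156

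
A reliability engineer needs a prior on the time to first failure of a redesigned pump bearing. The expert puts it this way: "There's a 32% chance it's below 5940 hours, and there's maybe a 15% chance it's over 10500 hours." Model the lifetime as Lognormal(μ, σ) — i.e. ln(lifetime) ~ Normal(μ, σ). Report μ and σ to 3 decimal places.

μ ≈ 8.867, σ ≈ 0.379

If T ~ Lognormal(μ,σ) then ln T ~ Normal(μ,σ), so the p-quantile of ln T is μ + z_p·σ.
ln(5940) = 8.689 and ln(10500) = 9.259; z_{0.32} = -0.4677, z_{0.85} = 1.036.
σ = (9.259 − 8.689)/(1.036 − (-0.4677)) = 0.379.
μ = 8.689 − (-0.4677)·0.379 = 8.867.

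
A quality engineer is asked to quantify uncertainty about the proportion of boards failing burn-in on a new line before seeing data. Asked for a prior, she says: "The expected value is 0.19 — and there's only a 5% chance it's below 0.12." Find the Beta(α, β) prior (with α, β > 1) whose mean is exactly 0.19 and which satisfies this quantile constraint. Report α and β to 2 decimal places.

With mean 0.19 fixed, write α = 0.19s, β = 0.81s where s = α+β.
Need P(θ < 0.12) = 0.05 under Beta(0.19s, 0.81s). Normal approximation: (q−m)/√(m(1−m)/s) ≈ z_{0.05} = -1.64, so s ≈ 0.19·0.81·(-1.64)²/(0.12−0.19)² = 85.0.
At s = 85.0: P(θ<0.12) ≈ 0.037. Adjusting to match 0.05 gives s ≈ 72.82.
So α = 0.19·72.82 ≈ 13.84, β = 0.81·72.82 ≈ 58.99.

α ≈ 13.84, β ≈ 58.99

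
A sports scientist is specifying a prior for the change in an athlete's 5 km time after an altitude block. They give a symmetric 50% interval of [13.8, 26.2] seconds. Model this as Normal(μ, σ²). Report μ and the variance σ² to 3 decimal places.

A symmetric 50% interval runs μ ± z·σ with z = 0.6745.
Half-width = 6.2, so σ = 6.2/0.6745 = 9.1921 and σ² = 84.495.
μ is the interval midpoint, 20.000.

μ = 20.000, σ² = 84.495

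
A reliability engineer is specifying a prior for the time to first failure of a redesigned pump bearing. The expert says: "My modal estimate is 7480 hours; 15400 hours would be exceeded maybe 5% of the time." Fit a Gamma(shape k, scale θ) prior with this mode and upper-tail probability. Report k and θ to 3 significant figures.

Gamma(k,θ) with k>1 has mode (k−1)θ, so θ = 7480/(k−1).
Need P(X < 15400) = 0.95 with θ tied to k this way. Start at k = 2, θ = 7480: P(X<15400) ≈ 0.610.
Too low — raise k to concentrate. Iterating converges to k ≈ 6.3.
Then θ = 7480/(6.3−1) ≈ 1410.

k ≈ 6.3, θ ≈ 1410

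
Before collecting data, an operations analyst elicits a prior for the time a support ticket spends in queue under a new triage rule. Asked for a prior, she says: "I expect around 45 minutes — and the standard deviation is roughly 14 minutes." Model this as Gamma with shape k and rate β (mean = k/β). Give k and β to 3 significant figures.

For Gamma(k, rate β): mean = k/β, variance = k/β², so CV = 1/√k.
CV = SD/mean = 14/45 = 0.3111, hence k = 1/CV² = 10.3.
Then β = k/mean = 10.3/45 = 0.23.

k ≈ 10.3, β ≈ 0.23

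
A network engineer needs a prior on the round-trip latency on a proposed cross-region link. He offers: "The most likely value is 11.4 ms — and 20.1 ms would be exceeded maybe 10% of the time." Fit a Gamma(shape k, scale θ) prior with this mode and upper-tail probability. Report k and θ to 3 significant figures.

k ≈ 6.91, θ ≈ 1.93

Gamma(k,θ) with k>1 has mode (k−1)θ, so θ = 11.4/(k−1).
Need P(X < 20.1) = 0.9 with θ tied to k this way. Start at k = 2, θ = 11.4: P(X<20.1) ≈ 0.526.
Too low — raise k to concentrate. Iterating converges to k ≈ 6.91.
Then θ = 11.4/(6.91−1) ≈ 1.93.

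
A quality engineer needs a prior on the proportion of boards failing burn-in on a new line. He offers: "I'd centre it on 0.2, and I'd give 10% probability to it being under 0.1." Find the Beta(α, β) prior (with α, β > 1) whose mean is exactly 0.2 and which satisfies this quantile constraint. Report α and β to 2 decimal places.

α ≈ 4.46, β ≈ 17.83

With mean 0.2 fixed, write α = 0.2s, β = 0.8s where s = α+β.
Need P(θ < 0.1) = 0.1 under Beta(0.2s, 0.8s). Normal approximation: (q−m)/√(m(1−m)/s) ≈ z_{0.1} = -1.28, so s ≈ 0.2·0.8·(-1.28)²/(0.1−0.2)² = 26.3.
At s = 26.3: P(θ<0.1) ≈ 0.079. Adjusting to match 0.1 gives s ≈ 22.29.
So α = 0.2·22.29 ≈ 4.46, β = 0.8·22.29 ≈ 17.83.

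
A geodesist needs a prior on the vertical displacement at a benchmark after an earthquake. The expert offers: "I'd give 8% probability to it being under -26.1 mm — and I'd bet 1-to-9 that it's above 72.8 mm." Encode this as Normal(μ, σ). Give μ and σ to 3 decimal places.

For Normal(μ,σ), the p-quantile is μ + z_p·σ. Here z_{0.08} = -1.405, z_{0.9} = 1.282.
So -26.1 = μ − 1.405σ and 72.8 = μ + 1.282σ.
Subtracting: σ = (72.8 − -26.1)/(1.282 − (-1.405)) = 36.812.
Then μ = -26.1 − (-1.405)·36.812 = 25.624.

μ = 25.624, σ = 36.812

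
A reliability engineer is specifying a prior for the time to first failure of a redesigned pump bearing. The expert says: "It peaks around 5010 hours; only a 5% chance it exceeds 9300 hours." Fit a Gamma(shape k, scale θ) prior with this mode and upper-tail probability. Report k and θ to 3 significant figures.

k ≈ 8.27, θ ≈ 689

Gamma(k,θ) with k>1 has mode (k−1)θ, so θ = 5010/(k−1).
Need P(X < 9300) = 0.95 with θ tied to k this way. Start at k = 2, θ = 5010: P(X<9300) ≈ 0.554.
Too low — raise k to concentrate. Iterating converges to k ≈ 8.27.
Then θ = 5010/(8.27−1) ≈ 689.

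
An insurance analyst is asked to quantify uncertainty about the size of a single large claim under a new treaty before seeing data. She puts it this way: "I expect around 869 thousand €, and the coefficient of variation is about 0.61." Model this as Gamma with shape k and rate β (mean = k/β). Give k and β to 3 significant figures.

k ≈ 2.69, β ≈ 0.00309

For Gamma(k, rate β): mean = k/β, variance = k/β², so CV = 1/√k.
CV = 0.61, hence k = 1/CV² = 2.69.
Then β = k/mean = 2.69/869 = 0.00309.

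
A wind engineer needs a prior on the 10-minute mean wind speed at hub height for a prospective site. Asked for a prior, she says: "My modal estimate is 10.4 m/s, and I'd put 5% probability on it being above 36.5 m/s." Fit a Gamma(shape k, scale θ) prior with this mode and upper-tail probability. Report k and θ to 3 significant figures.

k ≈ 2.64, θ ≈ 6.35

Gamma(k,θ) with k>1 has mode (k−1)θ, so θ = 10.4/(k−1).
Need P(X < 36.5) = 0.95 with θ tied to k this way. Start at k = 2, θ = 10.4: P(X<36.5) ≈ 0.865.
Too low — raise k to concentrate. Iterating converges to k ≈ 2.64.
Then θ = 10.4/(2.64−1) ≈ 6.35.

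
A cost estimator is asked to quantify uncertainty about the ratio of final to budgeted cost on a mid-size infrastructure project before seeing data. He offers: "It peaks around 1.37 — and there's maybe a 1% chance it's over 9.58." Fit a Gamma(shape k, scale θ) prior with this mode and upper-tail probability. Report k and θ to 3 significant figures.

Gamma(k,θ) with k>1 has mode (k−1)θ, so θ = 1.37/(k−1).
Need P(X < 9.58) = 0.99 with θ tied to k this way. Start at k = 2, θ = 1.37: P(X<9.58) ≈ 0.993.
Too high — lower k to spread out. Iterating converges to k ≈ 1.93.
Then θ = 1.37/(1.93−1) ≈ 1.47.

k ≈ 1.93, θ ≈ 1.47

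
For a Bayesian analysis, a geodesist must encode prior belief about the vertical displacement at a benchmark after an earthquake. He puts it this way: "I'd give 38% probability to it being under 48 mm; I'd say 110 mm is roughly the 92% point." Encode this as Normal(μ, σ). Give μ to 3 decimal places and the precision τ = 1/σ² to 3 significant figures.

The p-quantile of Normal(μ,σ) is μ + z_p·σ, with z_{0.38} = -0.3055 and z_{0.92} = 1.405.
Eliminate σ: μ = (z₂·x₁ − z₁·x₂)/(z₂ − z₁) = (1.405·48 − (-0.3055)·110)/1.711 = 59.072.
Then σ = (x₂ − x₁)/(z₂ − z₁) = (110 − 48)/1.711 = 36.246.
Precision τ = 1/σ² = 1/36.25² = 0.000761.

μ = 59.072, τ = 0.000761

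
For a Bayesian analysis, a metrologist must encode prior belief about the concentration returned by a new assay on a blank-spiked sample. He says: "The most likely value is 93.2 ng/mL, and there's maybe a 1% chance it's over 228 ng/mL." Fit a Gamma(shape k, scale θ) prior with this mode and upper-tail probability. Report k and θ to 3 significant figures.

k ≈ 6.89, θ ≈ 15.8

Gamma(k,θ) with k>1 has mode (k−1)θ, so θ = 93.2/(k−1).
Need P(X < 228) = 0.99 with θ tied to k this way. Start at k = 2, θ = 93.2: P(X<228) ≈ 0.702.
Too low — raise k to concentrate. Iterating converges to k ≈ 6.89.
Then θ = 93.2/(6.89−1) ≈ 15.8.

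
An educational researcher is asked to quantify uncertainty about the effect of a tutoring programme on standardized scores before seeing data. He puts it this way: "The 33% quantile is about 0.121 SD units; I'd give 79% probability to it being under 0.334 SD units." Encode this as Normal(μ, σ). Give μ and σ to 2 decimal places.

For Normal(μ,σ), the p-quantile is μ + z_p·σ. Here z_{0.33} = -0.4399, z_{0.79} = 0.8064.
So 0.121 = μ − 0.4399σ and 0.334 = μ + 0.8064σ.
Subtracting: σ = (0.334 − 0.121)/(0.8064 − (-0.4399)) = 0.17.
Then μ = 0.121 − (-0.4399)·0.17 = 0.20.

μ = 0.20, σ = 0.17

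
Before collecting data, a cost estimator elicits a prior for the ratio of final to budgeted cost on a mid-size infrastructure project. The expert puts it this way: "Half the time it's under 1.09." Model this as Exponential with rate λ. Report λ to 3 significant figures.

λ ≈ 0.636

Exponential median = ln 2 / λ, so λ = ln 2 / 1.09 = 0.636.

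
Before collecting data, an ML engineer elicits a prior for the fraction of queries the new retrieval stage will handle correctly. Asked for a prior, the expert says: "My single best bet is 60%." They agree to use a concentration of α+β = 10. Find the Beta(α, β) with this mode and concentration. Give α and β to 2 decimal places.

α = 5.80, β = 4.20

For α,β > 1 the Beta mode is (α−1)/(α+β−2). With α+β = 10, the mode is (α−1)/8.
Set (α−1)/8 = 0.6 → α = 1 + 0.6·8 = 5.80.
β = 10 − α = 4.20.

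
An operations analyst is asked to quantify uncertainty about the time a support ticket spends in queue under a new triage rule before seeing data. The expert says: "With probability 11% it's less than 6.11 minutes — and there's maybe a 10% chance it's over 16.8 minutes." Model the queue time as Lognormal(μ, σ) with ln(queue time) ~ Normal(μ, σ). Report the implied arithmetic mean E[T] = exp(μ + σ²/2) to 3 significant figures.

If T ~ Lognormal(μ,σ) then ln T ~ Normal(μ,σ), so the p-quantile of ln T is μ + z_p·σ.
ln(6.11) = 1.81 and ln(16.8) = 2.821; z_{0.11} = -1.227, z_{0.9} = 1.282.
σ = (2.821 − 1.81)/(1.282 − (-1.227)) = 0.403.
μ = 1.81 − (-1.227)·0.403 = 2.305.
E[T] = exp(μ + σ²/2) = exp(2.305 + 0.0813) = 10.9 minutes.

E[T] ≈ 10.9 minutes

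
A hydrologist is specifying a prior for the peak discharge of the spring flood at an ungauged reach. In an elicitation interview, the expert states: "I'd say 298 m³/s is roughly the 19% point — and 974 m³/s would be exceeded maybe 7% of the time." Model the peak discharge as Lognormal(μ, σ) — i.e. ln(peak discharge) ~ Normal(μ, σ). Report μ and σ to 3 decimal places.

If T ~ Lognormal(μ,σ) then ln T ~ Normal(μ,σ), so the p-quantile of ln T is μ + z_p·σ.
ln(298) = 5.697 and ln(974) = 6.881; z_{0.19} = -0.8779, z_{0.93} = 1.476.
σ = (6.881 − 5.697)/(1.476 − (-0.8779)) = 0.503.
μ = 5.697 − (-0.8779)·0.503 = 6.139.

μ ≈ 6.139, σ ≈ 0.503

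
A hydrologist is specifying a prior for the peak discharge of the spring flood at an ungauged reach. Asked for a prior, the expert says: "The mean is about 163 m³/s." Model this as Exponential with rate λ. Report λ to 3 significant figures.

Exponential mean = 1/λ, so λ = 1/163.0 = 0.00613.

λ ≈ 0.00613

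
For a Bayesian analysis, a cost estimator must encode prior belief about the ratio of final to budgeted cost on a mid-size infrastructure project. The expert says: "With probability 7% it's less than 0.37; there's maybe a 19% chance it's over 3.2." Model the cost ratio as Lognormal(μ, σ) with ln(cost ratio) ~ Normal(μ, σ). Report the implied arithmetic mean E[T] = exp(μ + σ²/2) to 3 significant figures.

E[T] ≈ 2.18

If T ~ Lognormal(μ,σ) then ln T ~ Normal(μ,σ), so the p-quantile of ln T is μ + z_p·σ.
ln(0.37) = -0.9943 and ln(3.2) = 1.163; z_{0.07} = -1.476, z_{0.81} = 0.8779.
σ = (1.163 − -0.9943)/(0.8779 − (-1.476)) = 0.917.
μ = -0.9943 − (-1.476)·0.917 = 0.358.
E[T] = exp(μ + σ²/2) = exp(0.358 + 0.4201) = 2.18.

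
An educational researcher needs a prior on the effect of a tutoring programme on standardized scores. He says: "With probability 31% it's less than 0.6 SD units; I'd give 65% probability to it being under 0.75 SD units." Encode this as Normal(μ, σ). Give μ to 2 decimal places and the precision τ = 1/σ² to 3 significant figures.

μ = 0.68, τ = 34.5

For Normal(μ,σ), the p-quantile is μ + z_p·σ. Here z_{0.31} = -0.4959, z_{0.65} = 0.3853.
So 0.6 = μ − 0.4959σ and 0.75 = μ + 0.3853σ.
Subtracting: σ = (0.75 − 0.6)/(0.3853 − (-0.4959)) = 0.17.
Then μ = 0.6 − (-0.4959)·0.17 = 0.68.
Precision τ = 1/σ² = 1/0.1702² = 34.5.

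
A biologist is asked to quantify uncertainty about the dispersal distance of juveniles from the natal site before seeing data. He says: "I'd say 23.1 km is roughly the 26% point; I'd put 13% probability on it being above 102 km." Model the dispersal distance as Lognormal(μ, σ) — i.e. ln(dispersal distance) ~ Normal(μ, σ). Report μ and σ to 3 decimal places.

μ ≈ 3.680, σ ≈ 0.839

If T ~ Lognormal(μ,σ) then ln T ~ Normal(μ,σ), so the p-quantile of ln T is μ + z_p·σ.
ln(23.1) = 3.14 and ln(102) = 4.625; z_{0.26} = -0.6433, z_{0.87} = 1.126.
σ = (4.625 − 3.14)/(1.126 − (-0.6433)) = 0.839.
μ = 3.14 − (-0.6433)·0.839 = 3.680.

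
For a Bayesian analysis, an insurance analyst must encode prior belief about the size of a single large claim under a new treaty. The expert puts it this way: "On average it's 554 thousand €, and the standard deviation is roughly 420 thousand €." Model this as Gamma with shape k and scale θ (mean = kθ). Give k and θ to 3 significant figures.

k ≈ 1.74, θ ≈ 318

For Gamma(k, scale θ): mean = kθ, variance = kθ², so CV = 1/√k.
CV = SD/mean = 420/554 = 0.7581, hence k = 1/CV² = 1.74.
Then θ = mean/k = 554/1.74 = 318.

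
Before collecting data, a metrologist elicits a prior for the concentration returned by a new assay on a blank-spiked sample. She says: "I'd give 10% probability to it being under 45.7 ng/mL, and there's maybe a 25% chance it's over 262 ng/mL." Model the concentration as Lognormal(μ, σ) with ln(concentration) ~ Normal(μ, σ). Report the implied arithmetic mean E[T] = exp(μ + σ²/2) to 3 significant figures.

If T ~ Lognormal(μ,σ) then ln T ~ Normal(μ,σ), so the p-quantile of ln T is μ + z_p·σ.
ln(45.7) = 3.822 and ln(262) = 5.568; z_{0.1} = -1.282, z_{0.75} = 0.6745.
σ = (5.568 − 3.822)/(0.6745 − (-1.282)) = 0.893.
μ = 3.822 − (-1.282)·0.893 = 4.966.
E[T] = exp(μ + σ²/2) = exp(4.966 + 0.3985) = 214 ng/mL.

E[T] ≈ 214 ng/mL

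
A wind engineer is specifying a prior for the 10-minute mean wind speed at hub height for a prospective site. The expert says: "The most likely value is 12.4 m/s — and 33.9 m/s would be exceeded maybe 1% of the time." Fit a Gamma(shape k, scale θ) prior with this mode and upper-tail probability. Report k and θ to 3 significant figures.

Gamma(k,θ) with k>1 has mode (k−1)θ, so θ = 12.4/(k−1).
Need P(X < 33.9) = 0.99 with θ tied to k this way. Start at k = 2, θ = 12.4: P(X<33.9) ≈ 0.757.
Too low — raise k to concentrate. Iterating converges to k ≈ 5.55.
Then θ = 12.4/(5.55−1) ≈ 2.73.

k ≈ 5.55, θ ≈ 2.73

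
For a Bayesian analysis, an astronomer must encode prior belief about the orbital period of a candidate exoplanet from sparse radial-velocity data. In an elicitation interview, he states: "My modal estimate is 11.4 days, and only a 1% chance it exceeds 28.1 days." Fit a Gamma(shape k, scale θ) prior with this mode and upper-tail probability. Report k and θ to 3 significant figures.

k ≈ 6.78, θ ≈ 1.97

Gamma(k,θ) with k>1 has mode (k−1)θ, so θ = 11.4/(k−1).
Need P(X < 28.1) = 0.99 with θ tied to k this way. Start at k = 2, θ = 11.4: P(X<28.1) ≈ 0.705.
Too low — raise k to concentrate. Iterating converges to k ≈ 6.78.
Then θ = 11.4/(6.78−1) ≈ 1.97.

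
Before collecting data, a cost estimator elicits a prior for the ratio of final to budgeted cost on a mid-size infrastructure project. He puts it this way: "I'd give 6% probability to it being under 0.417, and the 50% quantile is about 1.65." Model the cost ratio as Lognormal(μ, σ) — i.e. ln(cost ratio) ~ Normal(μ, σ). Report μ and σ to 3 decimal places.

If T ~ Lognormal(μ,σ) then ln T ~ Normal(μ,σ), so the p-quantile of ln T is μ + z_p·σ.
ln(0.417) = -0.8747 and ln(1.65) = 0.5008; z_{0.06} = -1.555, z_{0.5} = 0.
σ = (0.5008 − -0.8747)/(0 − (-1.555)) = 0.885.
μ = -0.8747 − (-1.555)·0.885 = 0.501.

μ ≈ 0.501, σ ≈ 0.885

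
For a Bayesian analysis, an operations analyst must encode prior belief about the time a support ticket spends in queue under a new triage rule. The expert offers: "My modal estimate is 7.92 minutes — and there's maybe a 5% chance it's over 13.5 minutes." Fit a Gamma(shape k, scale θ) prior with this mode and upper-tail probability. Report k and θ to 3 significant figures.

Gamma(k,θ) with k>1 has mode (k−1)θ, so θ = 7.92/(k−1).
Need P(X < 13.5) = 0.95 with θ tied to k this way. Start at k = 2, θ = 7.92: P(X<13.5) ≈ 0.508.
Too low — raise k to concentrate. Iterating converges to k ≈ 10.8.
Then θ = 7.92/(10.8−1) ≈ 0.807.

k ≈ 10.8, θ ≈ 0.807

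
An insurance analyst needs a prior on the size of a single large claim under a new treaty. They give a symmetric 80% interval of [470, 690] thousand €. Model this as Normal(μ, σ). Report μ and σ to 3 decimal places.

A symmetric 80% interval runs μ ± z·σ with z = 1.282.
Half-width = 110, so σ = 110/1.282 = 85.833.
μ is the interval midpoint, 580.000.

μ = 580.000, σ = 85.833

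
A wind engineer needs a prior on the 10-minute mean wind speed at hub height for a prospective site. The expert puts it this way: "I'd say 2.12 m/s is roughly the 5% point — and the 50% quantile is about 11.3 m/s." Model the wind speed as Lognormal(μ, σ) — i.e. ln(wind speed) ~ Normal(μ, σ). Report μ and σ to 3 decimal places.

μ ≈ 2.425, σ ≈ 1.017

If T ~ Lognormal(μ,σ) then ln T ~ Normal(μ,σ), so the p-quantile of ln T is μ + z_p·σ.
ln(2.12) = 0.7514 and ln(11.3) = 2.425; z_{0.05} = -1.645, z_{0.5} = 0.
σ = (2.425 − 0.7514)/(0 − (-1.645)) = 1.017.
μ = 0.7514 − (-1.645)·1.017 = 2.425.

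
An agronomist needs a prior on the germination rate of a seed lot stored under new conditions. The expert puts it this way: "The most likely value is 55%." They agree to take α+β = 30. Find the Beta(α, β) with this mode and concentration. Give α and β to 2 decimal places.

α = 16.40, β = 13.60

For α,β > 1 the Beta mode is (α−1)/(α+β−2). With α+β = 30, the mode is (α−1)/28.
Set (α−1)/28 = 0.55 → α = 1 + 0.55·28 = 16.40.
β = 30 − α = 13.60.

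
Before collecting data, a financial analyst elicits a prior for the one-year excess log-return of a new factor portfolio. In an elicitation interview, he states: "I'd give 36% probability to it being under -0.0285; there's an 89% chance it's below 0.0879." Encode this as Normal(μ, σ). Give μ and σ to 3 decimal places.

μ = -0.002, σ = 0.073

For Normal(μ,σ), the p-quantile is μ + z_p·σ. Here z_{0.36} = -0.3585, z_{0.89} = 1.227.
So -0.0285 = μ − 0.3585σ and 0.0879 = μ + 1.227σ.
Subtracting: σ = (0.0879 − -0.0285)/(1.227 − (-0.3585)) = 0.073.
Then μ = -0.0285 − (-0.3585)·0.073 = -0.002.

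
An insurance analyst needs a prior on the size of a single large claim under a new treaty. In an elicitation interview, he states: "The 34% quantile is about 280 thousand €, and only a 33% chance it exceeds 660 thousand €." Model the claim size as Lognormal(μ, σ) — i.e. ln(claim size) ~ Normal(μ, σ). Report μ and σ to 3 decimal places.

μ ≈ 6.050, σ ≈ 1.006

If T ~ Lognormal(μ,σ) then ln T ~ Normal(μ,σ), so the p-quantile of ln T is μ + z_p·σ.
ln(280) = 5.635 and ln(660) = 6.492; z_{0.34} = -0.4125, z_{0.67} = 0.4399.
σ = (6.492 − 5.635)/(0.4399 − (-0.4125)) = 1.006.
μ = 5.635 − (-0.4125)·1.006 = 6.050.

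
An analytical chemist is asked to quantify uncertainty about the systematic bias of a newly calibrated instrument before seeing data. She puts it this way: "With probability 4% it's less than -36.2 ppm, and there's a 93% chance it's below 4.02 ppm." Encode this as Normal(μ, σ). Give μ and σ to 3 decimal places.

The p-quantile of Normal(μ,σ) is μ + z_p·σ, with z_{0.04} = -1.751 and z_{0.93} = 1.476.
Eliminate σ: μ = (z₂·x₁ − z₁·x₂)/(z₂ − z₁) = (1.476·-36.2 − (-1.751)·4.02)/3.226 = -14.377.
Then σ = (x₂ − x₁)/(z₂ − z₁) = (4.02 − -36.2)/3.226 = 12.466.

μ = -14.377, σ = 12.466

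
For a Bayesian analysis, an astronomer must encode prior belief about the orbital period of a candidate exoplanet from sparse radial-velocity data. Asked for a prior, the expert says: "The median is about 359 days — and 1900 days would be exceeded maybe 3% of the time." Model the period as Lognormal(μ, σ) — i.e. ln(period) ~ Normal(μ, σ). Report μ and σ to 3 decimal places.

If T ~ Lognormal(μ,σ) then ln T ~ Normal(μ,σ), so the p-quantile of ln T is μ + z_p·σ.
ln(359) = 5.883 and ln(1900) = 7.55; z_{0.5} = 0, z_{0.97} = 1.881.
σ = (7.55 − 5.883)/(1.881 − (0)) = 0.886.
μ = 5.883 − (0)·0.886 = 5.883.

μ ≈ 5.883, σ ≈ 0.886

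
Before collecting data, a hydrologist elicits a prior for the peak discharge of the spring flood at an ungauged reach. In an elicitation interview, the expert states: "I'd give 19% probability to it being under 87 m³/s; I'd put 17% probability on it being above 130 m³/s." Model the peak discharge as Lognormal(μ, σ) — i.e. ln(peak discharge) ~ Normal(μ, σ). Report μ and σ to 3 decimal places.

If T ~ Lognormal(μ,σ) then ln T ~ Normal(μ,σ), so the p-quantile of ln T is μ + z_p·σ.
ln(87) = 4.466 and ln(130) = 4.868; z_{0.19} = -0.8779, z_{0.83} = 0.9542.
σ = (4.868 − 4.466)/(0.9542 − (-0.8779)) = 0.219.
μ = 4.466 − (-0.8779)·0.219 = 4.658.

μ ≈ 4.658, σ ≈ 0.219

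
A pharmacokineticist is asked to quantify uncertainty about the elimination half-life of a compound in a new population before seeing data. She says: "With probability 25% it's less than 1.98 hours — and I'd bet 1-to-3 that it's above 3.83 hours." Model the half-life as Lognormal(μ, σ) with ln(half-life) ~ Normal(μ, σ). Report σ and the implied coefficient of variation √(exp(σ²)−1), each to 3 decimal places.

σ ≈ 0.489, CV ≈ 0.520

If T ~ Lognormal(μ,σ) then ln T ~ Normal(μ,σ), so the p-quantile of ln T is μ + z_p·σ.
ln(1.98) = 0.6831 and ln(3.83) = 1.343; z_{0.25} = -0.6745, z_{0.75} = 0.6745.
σ = (1.343 − 0.6831)/(0.6745 − (-0.6745)) = 0.489.
μ = 0.6831 − (-0.6745)·0.489 = 1.013.
CV = √(exp(σ²)−1) = √(exp(0.2392)−1) = 0.520.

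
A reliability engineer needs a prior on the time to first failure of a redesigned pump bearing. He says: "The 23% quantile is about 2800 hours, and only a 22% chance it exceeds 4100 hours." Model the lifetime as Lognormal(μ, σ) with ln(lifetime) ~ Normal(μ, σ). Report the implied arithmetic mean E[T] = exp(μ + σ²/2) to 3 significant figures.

If T ~ Lognormal(μ,σ) then ln T ~ Normal(μ,σ), so the p-quantile of ln T is μ + z_p·σ.
ln(2800) = 7.937 and ln(4100) = 8.319; z_{0.23} = -0.7388, z_{0.78} = 0.7722.
σ = (8.319 − 7.937)/(0.7722 − (-0.7388)) = 0.252.
μ = 7.937 − (-0.7388)·0.252 = 8.124.
E[T] = exp(μ + σ²/2) = exp(8.124 + 0.0318) = 3480 hours.

E[T] ≈ 3480 hours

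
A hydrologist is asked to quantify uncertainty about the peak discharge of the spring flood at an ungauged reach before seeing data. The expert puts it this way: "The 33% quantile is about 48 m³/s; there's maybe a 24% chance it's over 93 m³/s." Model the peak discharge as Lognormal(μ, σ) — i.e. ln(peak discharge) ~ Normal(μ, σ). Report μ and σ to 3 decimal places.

μ ≈ 4.125, σ ≈ 0.577

If T ~ Lognormal(μ,σ) then ln T ~ Normal(μ,σ), so the p-quantile of ln T is μ + z_p·σ.
ln(48) = 3.871 and ln(93) = 4.533; z_{0.33} = -0.4399, z_{0.76} = 0.7063.
σ = (4.533 − 3.871)/(0.7063 − (-0.4399)) = 0.577.
μ = 3.871 − (-0.4399)·0.577 = 4.125.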